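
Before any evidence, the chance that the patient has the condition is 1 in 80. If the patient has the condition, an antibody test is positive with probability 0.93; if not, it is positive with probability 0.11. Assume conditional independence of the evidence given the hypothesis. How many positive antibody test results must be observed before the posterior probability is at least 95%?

4

Prior odds: 0.0125 ÷ 0.9875 = 1/79.
Likelihood ratio of a positive = 0.93/0.11 = 93/11.
Target odds: 0.95 ÷ 0.05 = 19.
Need (1/79) × (93/11)ⁿ ≥ 19, i.e. (93/11)ⁿ ≥ 1501.
(93/11)³ = 804357/1331 falls short of 1501 but (93/11)⁴ = 74805201/14641 reaches it, so n = 4.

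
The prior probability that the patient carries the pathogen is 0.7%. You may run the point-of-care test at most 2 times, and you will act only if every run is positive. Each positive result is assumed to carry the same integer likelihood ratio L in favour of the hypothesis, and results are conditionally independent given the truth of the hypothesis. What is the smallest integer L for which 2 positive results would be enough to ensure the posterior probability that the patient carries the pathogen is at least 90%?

Prior odds = 0.007/0.993 = 7/993.
Target odds = 0.9/0.1 = 9.
Need L² ≥ 9 ÷ (7/993) = 8937/7.
35² = 1225 < 8937/7 ≤ 1296 = 36², so L = 36.

36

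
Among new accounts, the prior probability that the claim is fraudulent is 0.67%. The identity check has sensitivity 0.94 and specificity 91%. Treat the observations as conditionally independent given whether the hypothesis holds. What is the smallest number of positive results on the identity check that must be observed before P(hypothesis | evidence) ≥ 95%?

Prior odds = 0.0067/0.9933 = 67/9933.
False-positive rate = 1 − 0.91 = 0.09; likelihood ratio of a positive = 0.94/0.09 = 94/9.
Target posterior odds = 0.95/0.05 = 19.
Need (67/9933) × (94/9)ⁿ ≥ 19, i.e. (94/9)ⁿ ≥ 188727/67.
(94/9)³ = 830584/729 falls short of 188727/67 but (94/9)⁴ = 78074896/6561 reaches it, so n = 4.

4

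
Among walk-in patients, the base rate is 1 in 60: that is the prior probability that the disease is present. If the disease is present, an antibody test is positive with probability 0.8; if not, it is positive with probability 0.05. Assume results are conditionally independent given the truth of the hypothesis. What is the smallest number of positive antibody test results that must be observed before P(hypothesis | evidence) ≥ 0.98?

3

Prior odds = (1/60)/(59/60) = 1/59.
Likelihood ratio of a positive = 0.8/0.05 = 16.
Target odds: 0.98 ÷ 0.02 = 49.
Require 16ⁿ ≥ 49 ÷ (1/59) = 2891.
16² = 256 falls short of 2891 but 16³ = 4096 reaches it, so n = 3.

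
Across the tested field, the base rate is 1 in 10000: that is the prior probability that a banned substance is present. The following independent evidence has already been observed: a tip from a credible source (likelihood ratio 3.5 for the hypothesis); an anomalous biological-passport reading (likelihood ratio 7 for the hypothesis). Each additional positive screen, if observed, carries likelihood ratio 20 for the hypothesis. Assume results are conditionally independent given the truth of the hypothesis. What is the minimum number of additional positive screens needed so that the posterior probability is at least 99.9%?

5

Prior odds = 0.0001/0.9999 = 1/9999.
Combined Bayes factor of the evidence already in hand = 3.5 × 7 = 24.5.
Odds after that evidence = (1/9999) × 24.5 = 49/19998.
Target odds = 0.999/0.001 = 999.
Need 20ⁿ ≥ 999 ÷ (49/19998) = 19978002/49.
20⁴ = 160000 falls short of 19978002/49 but 20⁵ = 3200000 reaches it, so n = 5.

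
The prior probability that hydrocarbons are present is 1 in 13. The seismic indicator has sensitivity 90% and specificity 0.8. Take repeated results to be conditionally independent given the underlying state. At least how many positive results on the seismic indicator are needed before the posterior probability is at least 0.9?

Prior odds = (1/13)/(12/13) = 1/12.
False-positive rate = 1 − 0.8 = 0.2; likelihood ratio of a positive = 0.9/0.2 = 4.5.
Target odds: 0.9 ÷ 0.1 = 9.
Require 4.5ⁿ ≥ 9 ÷ (1/12) = 108.
4.5³ = 91.125 falls short of 108 but 4.5⁴ = 410.0625 reaches it, so n = 4.

4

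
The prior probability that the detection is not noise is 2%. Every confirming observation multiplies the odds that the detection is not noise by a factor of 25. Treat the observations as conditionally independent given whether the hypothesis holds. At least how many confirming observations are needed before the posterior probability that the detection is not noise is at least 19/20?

3

Prior odds = 0.02/0.98 = 1/49.
Likelihood ratio per confirming observation = 25.
Target posterior odds = 0.95/0.05 = 19.
Require 25ⁿ ≥ 19 ÷ (1/49) = 931.
25² = 625 falls short of 931 but 25³ = 15625 reaches it, so n = 3.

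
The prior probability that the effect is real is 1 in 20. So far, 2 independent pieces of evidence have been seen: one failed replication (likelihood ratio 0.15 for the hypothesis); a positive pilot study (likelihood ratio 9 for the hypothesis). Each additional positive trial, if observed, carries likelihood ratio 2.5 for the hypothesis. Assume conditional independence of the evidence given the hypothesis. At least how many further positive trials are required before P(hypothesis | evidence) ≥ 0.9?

Prior odds = 0.05/0.95 = 1/19.
Combined Bayes factor of the evidence already in hand = 0.15 × 9 = 1.35.
Odds after that evidence = (1/19) × 1.35 = 27/380.
Target odds = 0.9/0.1 = 9.
Need 2.5ⁿ ≥ 9 ÷ (27/380) = 380/3.
2.5⁵ = 97.65625 falls short of 380/3 but 2.5⁶ = 244.140625 reaches it, so n = 6.

6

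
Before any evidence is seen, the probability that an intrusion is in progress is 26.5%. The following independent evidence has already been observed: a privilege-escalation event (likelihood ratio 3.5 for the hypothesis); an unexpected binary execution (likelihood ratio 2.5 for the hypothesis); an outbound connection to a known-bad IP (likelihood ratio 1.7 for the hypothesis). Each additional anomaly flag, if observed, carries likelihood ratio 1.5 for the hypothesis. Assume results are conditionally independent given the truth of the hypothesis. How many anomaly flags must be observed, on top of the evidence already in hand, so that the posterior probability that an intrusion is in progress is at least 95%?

4

Prior odds = 0.265/0.735 = 53/147.
Combined Bayes factor of the evidence already in hand = 3.5 × 2.5 × 1.7 = 14.875.
Odds after that evidence = (53/147) × 14.875 = 901/168.
Target odds = 0.95/0.05 = 19.
Need 1.5ⁿ ≥ 19 ÷ (901/168) = 3192/901.
1.5³ = 3.375 falls short of 3192/901 but 1.5⁴ = 5.0625 reaches it, so n = 4.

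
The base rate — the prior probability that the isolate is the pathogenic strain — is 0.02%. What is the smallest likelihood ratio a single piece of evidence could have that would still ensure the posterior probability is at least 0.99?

Prior odds = 0.0002/0.9998 = 1/4999.
Target odds = 0.99/0.01 = 99.
Required Bayes factor = 99 ÷ (1/4999) = 494901.

494901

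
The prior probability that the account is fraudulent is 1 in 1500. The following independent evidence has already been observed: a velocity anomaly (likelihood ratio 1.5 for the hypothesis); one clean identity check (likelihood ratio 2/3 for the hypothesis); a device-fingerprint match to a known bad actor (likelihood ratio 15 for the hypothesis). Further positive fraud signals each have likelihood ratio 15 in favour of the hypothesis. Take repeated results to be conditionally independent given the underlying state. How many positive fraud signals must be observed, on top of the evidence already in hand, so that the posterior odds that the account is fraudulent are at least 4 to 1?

Prior odds = (1/1500)/(1499/1500) = 1/1499.
Combined Bayes factor of the evidence already in hand = 1.5 × (2/3) × 15 = 15.
Odds after that evidence = (1/1499) × 15 = 15/1499.
Target odds = 4.
Need 15ⁿ ≥ 4 ÷ (15/1499) = 5996/15.
15² = 225 falls short of 5996/15 but 15³ = 3375 reaches it, so n = 3.

3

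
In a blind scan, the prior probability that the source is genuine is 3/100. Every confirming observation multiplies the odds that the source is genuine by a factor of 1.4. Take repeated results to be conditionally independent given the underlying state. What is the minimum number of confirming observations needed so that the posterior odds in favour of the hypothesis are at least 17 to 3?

Prior odds: 0.03 ÷ 0.97 = 3/97.
Likelihood ratio per confirming observation = 1.4.
Target odds = 17/3.
Need (3/97) × 1.4ⁿ ≥ 17/3, i.e. 1.4ⁿ ≥ 1649/9.
1.4¹⁵ ≈155.568 falls short of 1649/9 but 1.4¹⁶ ≈217.795 reaches it, so n = 16.

16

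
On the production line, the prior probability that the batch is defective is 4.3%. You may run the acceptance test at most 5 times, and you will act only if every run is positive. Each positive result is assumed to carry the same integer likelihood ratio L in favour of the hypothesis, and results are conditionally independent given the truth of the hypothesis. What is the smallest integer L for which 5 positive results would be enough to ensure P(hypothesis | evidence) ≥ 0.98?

5

Prior odds = 0.043/0.957 = 43/957.
Target odds = 0.98/0.02 = 49.
Need L⁵ ≥ 49 ÷ (43/957) = 46893/43.
4⁵ = 1024 < 46893/43 ≤ 3125 = 5⁵, so L = 5.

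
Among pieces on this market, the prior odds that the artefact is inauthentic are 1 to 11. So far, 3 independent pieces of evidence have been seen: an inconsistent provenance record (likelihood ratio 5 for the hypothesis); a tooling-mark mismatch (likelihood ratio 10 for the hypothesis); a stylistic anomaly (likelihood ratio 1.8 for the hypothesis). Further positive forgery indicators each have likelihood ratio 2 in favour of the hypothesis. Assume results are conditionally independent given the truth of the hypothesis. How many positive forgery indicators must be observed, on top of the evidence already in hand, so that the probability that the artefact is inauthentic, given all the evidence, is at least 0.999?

Prior odds = 1/11.
Combined Bayes factor of the evidence already in hand = 5 × 10 × 1.8 = 90.
Odds after that evidence = (1/11) × 90 = 90/11.
Target odds = 0.999/0.001 = 999.
Need 2ⁿ ≥ 999 ÷ (90/11) = 122.1.
2⁶ = 64 falls short of 122.1 but 2⁷ = 128 reaches it, so n = 7.

7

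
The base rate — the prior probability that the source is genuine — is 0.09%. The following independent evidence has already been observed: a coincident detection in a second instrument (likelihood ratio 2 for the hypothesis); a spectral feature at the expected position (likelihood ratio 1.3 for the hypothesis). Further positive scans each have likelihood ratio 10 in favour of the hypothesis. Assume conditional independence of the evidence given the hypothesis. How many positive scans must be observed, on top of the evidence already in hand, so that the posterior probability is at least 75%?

4

Prior odds = 0.0009/0.9991 = 9/9991.
Combined Bayes factor of the evidence already in hand = 2 × 1.3 = 2.6.
Odds after that evidence = (9/9991) × 2.6 = 117/49955.
Target odds = 0.75/0.25 = 3.
Need 10ⁿ ≥ 3 ÷ (117/49955) = 49955/39.
10³ = 1000 falls short of 49955/39 but 10⁴ = 10000 reaches it, so n = 4.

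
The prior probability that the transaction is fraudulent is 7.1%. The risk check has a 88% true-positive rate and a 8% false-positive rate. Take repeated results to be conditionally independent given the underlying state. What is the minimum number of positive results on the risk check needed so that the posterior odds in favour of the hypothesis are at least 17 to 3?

Prior odds = 0.071/0.929 = 71/929.
Likelihood ratio of a positive result = 0.88/0.08 = 11.
Target odds = 17/3.
Need (71/929) × 11ⁿ ≥ 17/3, i.e. 11ⁿ ≥ 15793/213.
11¹ = 11 falls short of 15793/213 but 11² = 121 reaches it, so n = 2.

2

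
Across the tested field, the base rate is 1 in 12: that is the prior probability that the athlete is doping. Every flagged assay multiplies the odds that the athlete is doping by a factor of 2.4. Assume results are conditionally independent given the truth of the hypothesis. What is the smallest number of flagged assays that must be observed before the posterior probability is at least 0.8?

5

Prior odds = (1/12)/(11/12) = 1/11.
Likelihood ratio per flagged assay = 2.4.
Target posterior odds = 0.8/0.2 = 4.
Require 2.4ⁿ ≥ 4 ÷ (1/11) = 44.
2.4⁴ = 33.1776 falls short of 44 but 2.4⁵ = 79.62624 reaches it, so n = 5.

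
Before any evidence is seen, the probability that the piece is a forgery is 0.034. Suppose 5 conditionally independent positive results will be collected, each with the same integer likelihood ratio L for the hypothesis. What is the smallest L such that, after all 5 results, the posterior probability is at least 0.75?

Prior odds = 0.034/0.966 = 17/483.
Target odds = 0.75/0.25 = 3.
Need L⁵ ≥ 3 ÷ (17/483) = 1449/17.
2⁵ = 32 < 1449/17 ≤ 243 = 3⁵, so L = 3.

3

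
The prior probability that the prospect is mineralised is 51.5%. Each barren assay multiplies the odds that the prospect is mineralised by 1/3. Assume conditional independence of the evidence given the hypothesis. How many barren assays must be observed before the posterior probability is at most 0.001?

Prior odds = 0.515/0.485 = 103/97.
Likelihood ratio per barren assay = 1/3.
Target odds: 0.001 ÷ 0.999 = 1/999.
Need (103/97) × (1/3)ⁿ ≤ 1/999, i.e. (1/3)ⁿ ≤ 97/102897.
(1/3)⁶ = 1/729 is still above 97/102897 but (1/3)⁷ = 1/2187 is at or below it, so n = 7.

7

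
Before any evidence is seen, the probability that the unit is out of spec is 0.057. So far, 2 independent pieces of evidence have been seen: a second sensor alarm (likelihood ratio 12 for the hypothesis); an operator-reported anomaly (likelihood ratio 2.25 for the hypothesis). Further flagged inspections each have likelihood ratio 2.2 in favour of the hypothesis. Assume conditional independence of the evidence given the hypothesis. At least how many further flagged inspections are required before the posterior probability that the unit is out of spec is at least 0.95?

Prior odds = 0.057/0.943 = 57/943.
Combined Bayes factor of the evidence already in hand = 12 × 2.25 = 27.
Odds after that evidence = (57/943) × 27 = 1539/943.
Target odds = 0.95/0.05 = 19.
Need 2.2ⁿ ≥ 19 ÷ (1539/943) = 943/81.
2.2³ = 10.648 falls short of 943/81 but 2.2⁴ = 23.4256 reaches it, so n = 4.

4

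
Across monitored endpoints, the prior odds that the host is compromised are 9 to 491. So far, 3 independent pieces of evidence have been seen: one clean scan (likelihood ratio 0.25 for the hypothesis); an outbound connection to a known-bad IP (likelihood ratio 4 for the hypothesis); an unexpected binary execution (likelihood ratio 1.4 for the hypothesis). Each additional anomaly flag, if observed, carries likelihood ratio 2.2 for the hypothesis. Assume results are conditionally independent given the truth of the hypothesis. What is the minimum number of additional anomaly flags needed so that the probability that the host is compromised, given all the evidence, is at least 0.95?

9

Prior odds = 9/491.
Combined Bayes factor of the evidence already in hand = 0.25 × 4 × 1.4 = 1.4.
Odds after that evidence = (9/491) × 1.4 = 63/2455.
Target odds = 0.95/0.05 = 19.
Need 2.2ⁿ ≥ 19 ÷ (63/2455) = 46645/63.
2.2⁸ = 214358881/390625 falls short of 46645/63 but 2.2⁹ ≈1207.27 reaches it, so n = 9.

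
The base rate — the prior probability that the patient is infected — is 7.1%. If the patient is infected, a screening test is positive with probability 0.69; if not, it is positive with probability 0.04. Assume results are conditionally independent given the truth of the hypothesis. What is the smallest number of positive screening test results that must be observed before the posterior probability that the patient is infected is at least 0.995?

3

Prior odds: 0.071 ÷ 0.929 = 71/929.
Likelihood ratio of a positive = 0.69/0.04 = 17.25.
Target odds: 0.995 ÷ 0.005 = 199.
Need (71/929) × 17.25ⁿ ≥ 199, i.e. 17.25ⁿ ≥ 184871/71.
17.25² = 297.5625 falls short of 184871/71 but 17.25³ = 5132.953125 reaches it, so n = 3.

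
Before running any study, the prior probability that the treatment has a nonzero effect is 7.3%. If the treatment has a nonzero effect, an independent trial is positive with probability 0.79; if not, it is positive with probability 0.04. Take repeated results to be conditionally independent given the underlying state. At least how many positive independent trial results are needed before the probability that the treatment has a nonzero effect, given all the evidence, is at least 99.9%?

4

Prior odds: 0.073 ÷ 0.927 = 73/927.
Likelihood ratio of a positive = 0.79/0.04 = 19.75.
Target posterior odds = 0.999/0.001 = 999.
Need (73/927) × 19.75ⁿ ≥ 999, i.e. 19.75ⁿ ≥ 926073/73.
19.75³ = 7703.734375 falls short of 926073/73 but 19.75⁴ = 38950081/256 reaches it, so n = 4.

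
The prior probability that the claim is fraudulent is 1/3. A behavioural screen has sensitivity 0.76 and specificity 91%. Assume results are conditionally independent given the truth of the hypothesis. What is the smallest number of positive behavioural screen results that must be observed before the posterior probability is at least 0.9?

Prior odds = (1/3)/(2/3) = 0.5.
False-positive rate = 1 − 0.91 = 0.09; likelihood ratio of a positive = 0.76/0.09 = 76/9.
Target odds: 0.9 ÷ 0.1 = 9.
Require (76/9)ⁿ ≥ 9 ÷ 0.5 = 18.
(76/9)¹ = 76/9 falls short of 18 but (76/9)² = 5776/81 reaches it, so n = 2.

2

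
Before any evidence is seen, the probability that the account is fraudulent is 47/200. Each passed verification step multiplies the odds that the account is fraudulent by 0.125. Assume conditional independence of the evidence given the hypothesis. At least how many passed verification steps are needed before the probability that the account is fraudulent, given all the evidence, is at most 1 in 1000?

3

Prior odds: 0.235 ÷ 0.765 = 47/153.
Likelihood ratio per passed verification step = 0.125.
Target posterior odds = 0.001/0.999 = 1/999.
Require 0.125ⁿ ≤ 1/999 ÷ (47/153) = 17/5217.
0.125² = 0.015625 is still above 17/5217 but 0.125³ = 0.001953125 is at or below it, so n = 3.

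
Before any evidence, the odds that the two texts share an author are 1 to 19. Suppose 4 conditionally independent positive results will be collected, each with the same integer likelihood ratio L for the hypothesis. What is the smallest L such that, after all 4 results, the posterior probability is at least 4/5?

3

Prior odds = 1/19.
Target odds = 0.8/0.2 = 4.
Need L⁴ ≥ 4 ÷ (1/19) = 76.
2⁴ = 16 < 76 ≤ 81 = 3⁴, so L = 3.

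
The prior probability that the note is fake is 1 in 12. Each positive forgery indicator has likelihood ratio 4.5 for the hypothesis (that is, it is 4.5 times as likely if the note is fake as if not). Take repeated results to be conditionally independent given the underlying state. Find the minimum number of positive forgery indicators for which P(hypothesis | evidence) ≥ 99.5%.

Prior odds = (1/12)/(11/12) = 1/11.
Likelihood ratio per positive forgery indicator = 4.5.
Target posterior odds = 0.995/0.005 = 199.
Require 4.5ⁿ ≥ 199 ÷ (1/11) = 2189.
4.5⁵ = 1845.28125 falls short of 2189 but 4.5⁶ = 8303.765625 reaches it, so n = 6.

6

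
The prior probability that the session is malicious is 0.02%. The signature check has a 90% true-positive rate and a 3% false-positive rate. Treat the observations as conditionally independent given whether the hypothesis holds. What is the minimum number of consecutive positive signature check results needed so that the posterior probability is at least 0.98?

4

Prior odds = 0.0002/0.9998 = 1/4999.
Likelihood ratio of a positive result = 0.9/0.03 = 30.
Target odds: 0.98 ÷ 0.02 = 49.
Need (1/4999) × 30ⁿ ≥ 49, i.e. 30ⁿ ≥ 244951.
30³ = 27000 falls short of 244951 but 30⁴ = 810000 reaches it, so n = 4.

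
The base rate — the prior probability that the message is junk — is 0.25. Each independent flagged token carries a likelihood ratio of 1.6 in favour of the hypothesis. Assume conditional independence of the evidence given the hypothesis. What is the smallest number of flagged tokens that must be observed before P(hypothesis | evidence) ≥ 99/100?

Prior odds: 0.25 ÷ 0.75 = 1/3.
Likelihood ratio per flagged token = 1.6.
Target odds: 0.99 ÷ 0.01 = 99.
Require 1.6ⁿ ≥ 99 ÷ (1/3) = 297.
1.6¹² ≈281.475 falls short of 297 but 1.6¹³ ≈450.36 reaches it, so n = 13.

13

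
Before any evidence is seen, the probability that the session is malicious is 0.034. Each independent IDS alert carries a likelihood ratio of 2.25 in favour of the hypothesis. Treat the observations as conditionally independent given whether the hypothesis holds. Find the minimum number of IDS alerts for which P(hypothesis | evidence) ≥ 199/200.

Prior odds: 0.034 ÷ 0.966 = 17/483.
Likelihood ratio per IDS alert = 2.25.
Target posterior odds = 0.995/0.005 = 199.
Need (17/483) × 2.25ⁿ ≥ 199, i.e. 2.25ⁿ ≥ 96117/17.
2.25¹⁰ ≈3325.26 falls short of 96117/17 but 2.25¹¹ ≈7481.83 reaches it, so n = 11.

11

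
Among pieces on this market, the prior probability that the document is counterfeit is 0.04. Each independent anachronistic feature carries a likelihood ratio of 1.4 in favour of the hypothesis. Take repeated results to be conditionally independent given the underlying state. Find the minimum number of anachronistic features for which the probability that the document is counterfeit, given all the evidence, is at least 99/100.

Prior odds = 0.04/0.96 = 1/24.
Likelihood ratio per anachronistic feature = 1.4.
Target posterior odds = 0.99/0.01 = 99.
Require 1.4ⁿ ≥ 99 ÷ (1/24) = 2376.
1.4²³ ≈2295.86 falls short of 2376 but 1.4²⁴ ≈3214.2 reaches it, so n = 24.

24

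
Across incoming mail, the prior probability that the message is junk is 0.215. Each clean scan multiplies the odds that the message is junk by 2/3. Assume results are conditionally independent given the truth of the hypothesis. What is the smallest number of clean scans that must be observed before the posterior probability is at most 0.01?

9

Prior odds: 0.215 ÷ 0.785 = 43/157.
Likelihood ratio per clean scan = 2/3.
Target posterior odds = 0.01/0.99 = 1/99.
Require (2/3)ⁿ ≤ 1/99 ÷ (43/157) = 157/4257.
(2/3)⁸ = 256/6561 is still above 157/4257 but (2/3)⁹ = 512/19683 is at or below it, so n = 9.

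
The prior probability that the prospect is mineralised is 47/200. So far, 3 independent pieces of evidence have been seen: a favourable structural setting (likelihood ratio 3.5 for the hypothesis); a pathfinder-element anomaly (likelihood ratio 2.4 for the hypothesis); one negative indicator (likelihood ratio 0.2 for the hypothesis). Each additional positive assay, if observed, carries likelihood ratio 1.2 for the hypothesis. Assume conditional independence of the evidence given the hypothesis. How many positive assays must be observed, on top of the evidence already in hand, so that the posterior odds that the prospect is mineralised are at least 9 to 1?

16

Prior odds = 0.235/0.765 = 47/153.
Combined Bayes factor of the evidence already in hand = 3.5 × 2.4 × 0.2 = 1.68.
Odds after that evidence = (47/153) × 1.68 = 658/1275.
Target odds = 9.
Need 1.2ⁿ ≥ 9 ÷ (658/1275) = 11475/658.
1.2¹⁵ ≈15.407 falls short of 11475/658 but 1.2¹⁶ ≈18.4884 reaches it, so n = 16.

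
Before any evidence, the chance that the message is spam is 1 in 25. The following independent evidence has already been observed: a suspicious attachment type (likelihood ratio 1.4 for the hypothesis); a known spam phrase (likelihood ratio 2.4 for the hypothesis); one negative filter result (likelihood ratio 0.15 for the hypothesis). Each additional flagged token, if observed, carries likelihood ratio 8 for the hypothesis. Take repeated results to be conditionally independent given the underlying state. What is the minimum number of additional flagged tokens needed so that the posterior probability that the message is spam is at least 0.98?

Prior odds = 0.04/0.96 = 1/24.
Combined Bayes factor of the evidence already in hand = 1.4 × 2.4 × 0.15 = 0.504.
Odds after that evidence = (1/24) × 0.504 = 0.021.
Target odds = 0.98/0.02 = 49.
Need 8ⁿ ≥ 49 ÷ 0.021 = 7000/3.
8³ = 512 falls short of 7000/3 but 8⁴ = 4096 reaches it, so n = 4.

4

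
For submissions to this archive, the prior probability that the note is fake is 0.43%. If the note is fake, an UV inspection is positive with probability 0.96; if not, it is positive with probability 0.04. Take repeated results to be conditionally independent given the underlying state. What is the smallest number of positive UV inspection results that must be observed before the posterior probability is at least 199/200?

Prior odds = 0.0043/0.9957 = 43/9957.
Likelihood ratio of a positive = 0.96/0.04 = 24.
Target posterior odds = 0.995/0.005 = 199.
Need (43/9957) × 24ⁿ ≥ 199, i.e. 24ⁿ ≥ 1981443/43.
24³ = 13824 falls short of 1981443/43 but 24⁴ = 331776 reaches it, so n = 4.

4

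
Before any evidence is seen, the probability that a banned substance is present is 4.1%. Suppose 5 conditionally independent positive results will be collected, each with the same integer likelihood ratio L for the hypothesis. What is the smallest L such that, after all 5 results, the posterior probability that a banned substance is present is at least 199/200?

6

Prior odds = 0.041/0.959 = 41/959.
Target odds = 0.995/0.005 = 199.
Need L⁵ ≥ 199 ÷ (41/959) = 190841/41.
5⁵ = 3125 < 190841/41 ≤ 7776 = 6⁵, so L = 6.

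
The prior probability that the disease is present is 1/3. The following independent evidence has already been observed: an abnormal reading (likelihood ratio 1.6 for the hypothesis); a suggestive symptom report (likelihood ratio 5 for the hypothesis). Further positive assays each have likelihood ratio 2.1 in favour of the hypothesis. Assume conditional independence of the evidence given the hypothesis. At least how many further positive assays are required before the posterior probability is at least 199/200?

Prior odds = (1/3)/(2/3) = 0.5.
Combined Bayes factor of the evidence already in hand = 1.6 × 5 = 8.
Odds after that evidence = 0.5 × 8 = 4.
Target odds = 0.995/0.005 = 199.
Need 2.1ⁿ ≥ 199 ÷ 4 = 49.75.
2.1⁵ = 4084101/100000 falls short of 49.75 but 2.1⁶ = 85766121/1000000 reaches it, so n = 6.

6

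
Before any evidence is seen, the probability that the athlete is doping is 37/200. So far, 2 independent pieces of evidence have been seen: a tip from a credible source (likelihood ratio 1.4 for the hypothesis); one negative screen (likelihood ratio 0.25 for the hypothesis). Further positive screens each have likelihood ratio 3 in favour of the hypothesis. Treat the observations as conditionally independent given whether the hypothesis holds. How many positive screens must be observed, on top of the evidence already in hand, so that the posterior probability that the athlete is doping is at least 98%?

6

Prior odds = 0.185/0.815 = 37/163.
Combined Bayes factor of the evidence already in hand = 1.4 × 0.25 = 0.35.
Odds after that evidence = (37/163) × 0.35 = 259/3260.
Target odds = 0.98/0.02 = 49.
Need 3ⁿ ≥ 49 ÷ (259/3260) = 22820/37.
3⁵ = 243 falls short of 22820/37 but 3⁶ = 729 reaches it, so n = 6.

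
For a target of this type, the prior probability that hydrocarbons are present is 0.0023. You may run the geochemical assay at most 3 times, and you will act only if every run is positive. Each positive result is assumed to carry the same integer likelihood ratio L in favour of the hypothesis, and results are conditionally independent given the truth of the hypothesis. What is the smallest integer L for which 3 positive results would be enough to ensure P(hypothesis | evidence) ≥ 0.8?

Prior odds = 0.0023/0.9977 = 23/9977.
Target odds = 0.8/0.2 = 4.
Need L³ ≥ 4 ÷ (23/9977) = 39908/23.
12³ = 1728 < 39908/23 ≤ 2197 = 13³, so L = 13.

13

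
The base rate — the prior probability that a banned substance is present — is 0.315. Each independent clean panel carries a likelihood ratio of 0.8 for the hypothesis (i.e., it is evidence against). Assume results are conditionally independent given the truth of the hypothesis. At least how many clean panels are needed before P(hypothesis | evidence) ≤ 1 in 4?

2

Prior odds = 0.315/0.685 = 63/137.
Likelihood ratio per clean panel = 0.8.
Target posterior odds = 0.25/0.75 = 1/3.
Require 0.8ⁿ ≤ 1/3 ÷ (63/137) = 137/189.
0.8¹ = 0.8 is still above 137/189 but 0.8² = 0.64 is at or below it, so n = 2.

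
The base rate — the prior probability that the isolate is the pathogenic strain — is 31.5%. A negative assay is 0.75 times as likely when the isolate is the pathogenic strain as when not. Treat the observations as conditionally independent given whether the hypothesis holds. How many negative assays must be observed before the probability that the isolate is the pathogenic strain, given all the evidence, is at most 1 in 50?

Prior odds: 0.315 ÷ 0.685 = 63/137.
Likelihood ratio per negative assay = 0.75.
Target odds: 0.02 ÷ 0.98 = 1/49.
Need (63/137) × 0.75ⁿ ≤ 1/49, i.e. 0.75ⁿ ≤ 137/3087.
0.75¹⁰ = 59049/1048576 is still above 137/3087 but 0.75¹¹ = 177147/4194304 is at or below it, so n = 11.

11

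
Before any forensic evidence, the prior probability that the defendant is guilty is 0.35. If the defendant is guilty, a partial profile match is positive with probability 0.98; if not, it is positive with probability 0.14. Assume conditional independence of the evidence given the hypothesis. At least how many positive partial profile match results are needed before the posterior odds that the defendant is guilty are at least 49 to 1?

3

Prior odds: 0.35 ÷ 0.65 = 7/13.
Likelihood ratio of a positive = 0.98/0.14 = 7.
Target odds = 49.
Require 7ⁿ ≥ 49 ÷ (7/13) = 91.
7² = 49 falls short of 91 but 7³ = 343 reaches it, so n = 3.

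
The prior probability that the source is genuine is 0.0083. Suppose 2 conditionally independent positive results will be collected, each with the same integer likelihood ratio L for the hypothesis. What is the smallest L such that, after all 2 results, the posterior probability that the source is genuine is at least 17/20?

Prior odds = 0.0083/0.9917 = 83/9917.
Target odds = 0.85/0.15 = 17/3.
Need L² ≥ 17/3 ÷ (83/9917) = 168589/249.
26² = 676 < 168589/249 ≤ 729 = 27², so L = 27.

27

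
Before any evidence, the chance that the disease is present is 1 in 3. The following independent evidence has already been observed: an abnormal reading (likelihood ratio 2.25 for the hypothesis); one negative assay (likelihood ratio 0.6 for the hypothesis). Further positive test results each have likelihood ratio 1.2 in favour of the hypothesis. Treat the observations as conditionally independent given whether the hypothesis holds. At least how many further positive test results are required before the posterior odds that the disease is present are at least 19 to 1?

19

Prior odds = (1/3)/(2/3) = 0.5.
Combined Bayes factor of the evidence already in hand = 2.25 × 0.6 = 1.35.
Odds after that evidence = 0.5 × 1.35 = 0.675.
Target odds = 19.
Need 1.2ⁿ ≥ 19 ÷ 0.675 = 760/27.
1.2¹⁸ ≈26.6233 falls short of 760/27 but 1.2¹⁹ ≈31.948 reaches it, so n = 19.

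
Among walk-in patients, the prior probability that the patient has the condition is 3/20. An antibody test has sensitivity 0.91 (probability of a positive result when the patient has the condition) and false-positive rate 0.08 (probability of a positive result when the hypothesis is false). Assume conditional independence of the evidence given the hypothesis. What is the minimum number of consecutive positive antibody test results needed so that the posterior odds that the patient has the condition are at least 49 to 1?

Prior odds: 0.15 ÷ 0.85 = 3/17.
Likelihood ratio of a positive result = 0.91/0.08 = 11.375.
Target odds = 49.
Require 11.375ⁿ ≥ 49 ÷ (3/17) = 833/3.
11.375² = 129.390625 falls short of 833/3 but 11.375³ = 753571/512 reaches it, so n = 3.

3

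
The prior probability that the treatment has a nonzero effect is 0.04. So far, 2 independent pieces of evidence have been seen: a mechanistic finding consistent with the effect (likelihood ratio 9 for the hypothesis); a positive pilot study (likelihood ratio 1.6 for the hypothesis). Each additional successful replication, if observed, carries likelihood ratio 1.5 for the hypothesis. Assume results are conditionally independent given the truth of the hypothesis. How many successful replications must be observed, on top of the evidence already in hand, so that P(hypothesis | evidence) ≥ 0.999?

19

Prior odds = 0.04/0.96 = 1/24.
Combined Bayes factor of the evidence already in hand = 9 × 1.6 = 14.4.
Odds after that evidence = (1/24) × 14.4 = 0.6.
Target odds = 0.999/0.001 = 999.
Need 1.5ⁿ ≥ 999 ÷ 0.6 = 1665.
1.5¹⁸ = 387420489/262144 falls short of 1665 but 1.5¹⁹ ≈2216.84 reaches it, so n = 19.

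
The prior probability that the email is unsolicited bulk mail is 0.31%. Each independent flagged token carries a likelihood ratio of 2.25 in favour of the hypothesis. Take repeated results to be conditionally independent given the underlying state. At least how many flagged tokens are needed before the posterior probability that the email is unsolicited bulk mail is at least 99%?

Prior odds: 0.0031 ÷ 0.9969 = 31/9969.
Likelihood ratio per flagged token = 2.25.
Target odds: 0.99 ÷ 0.01 = 99.
Require 2.25ⁿ ≥ 99 ÷ (31/9969) = 986931/31.
2.25¹² ≈16834.1 falls short of 986931/31 but 2.25¹³ ≈37876.8 reaches it, so n = 13.

13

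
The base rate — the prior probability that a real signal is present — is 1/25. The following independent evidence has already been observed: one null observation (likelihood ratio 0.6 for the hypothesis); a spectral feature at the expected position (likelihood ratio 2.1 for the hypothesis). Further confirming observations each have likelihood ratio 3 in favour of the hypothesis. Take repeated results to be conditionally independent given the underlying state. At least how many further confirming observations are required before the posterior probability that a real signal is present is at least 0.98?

7

Prior odds = 0.04/0.96 = 1/24.
Combined Bayes factor of the evidence already in hand = 0.6 × 2.1 = 1.26.
Odds after that evidence = (1/24) × 1.26 = 0.0525.
Target odds = 0.98/0.02 = 49.
Need 3ⁿ ≥ 49 ÷ 0.0525 = 2800/3.
3⁶ = 729 falls short of 2800/3 but 3⁷ = 2187 reaches it, so n = 7.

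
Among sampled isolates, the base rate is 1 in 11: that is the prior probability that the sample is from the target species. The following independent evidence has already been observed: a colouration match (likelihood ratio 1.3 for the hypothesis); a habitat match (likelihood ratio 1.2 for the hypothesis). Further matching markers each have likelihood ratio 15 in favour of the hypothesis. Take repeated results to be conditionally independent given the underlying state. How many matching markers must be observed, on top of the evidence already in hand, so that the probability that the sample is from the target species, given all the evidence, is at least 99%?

3

Prior odds = (1/11)/(10/11) = 0.1.
Combined Bayes factor of the evidence already in hand = 1.3 × 1.2 = 1.56.
Odds after that evidence = 0.1 × 1.56 = 0.156.
Target odds = 0.99/0.01 = 99.
Need 15ⁿ ≥ 99 ÷ 0.156 = 8250/13.
15² = 225 falls short of 8250/13 but 15³ = 3375 reaches it, so n = 3.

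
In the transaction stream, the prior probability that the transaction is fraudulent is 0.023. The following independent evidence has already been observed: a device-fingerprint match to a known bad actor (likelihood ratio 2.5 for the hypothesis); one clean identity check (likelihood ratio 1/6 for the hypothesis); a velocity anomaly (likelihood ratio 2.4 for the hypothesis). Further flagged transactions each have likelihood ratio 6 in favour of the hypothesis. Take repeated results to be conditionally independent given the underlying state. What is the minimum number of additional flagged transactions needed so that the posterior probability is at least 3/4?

Prior odds = 0.023/0.977 = 23/977.
Combined Bayes factor of the evidence already in hand = 2.5 × (1/6) × 2.4 = 1.
Odds after that evidence = (23/977) × 1 = 23/977.
Target odds = 0.75/0.25 = 3.
Need 6ⁿ ≥ 3 ÷ (23/977) = 2931/23.
6² = 36 falls short of 2931/23 but 6³ = 216 reaches it, so n = 3.

3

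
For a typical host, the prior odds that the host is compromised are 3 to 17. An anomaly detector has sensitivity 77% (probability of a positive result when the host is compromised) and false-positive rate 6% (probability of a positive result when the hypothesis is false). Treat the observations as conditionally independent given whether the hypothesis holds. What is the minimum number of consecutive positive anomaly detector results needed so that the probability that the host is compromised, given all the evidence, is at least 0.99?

Prior odds = 3/17.
Likelihood ratio of a positive result = 0.77/0.06 = 77/6.
Target posterior odds = 0.99/0.01 = 99.
Need (3/17) × (77/6)ⁿ ≥ 99, i.e. (77/6)ⁿ ≥ 561.
(77/6)² = 5929/36 falls short of 561 but (77/6)³ = 456533/216 reaches it, so n = 3.

3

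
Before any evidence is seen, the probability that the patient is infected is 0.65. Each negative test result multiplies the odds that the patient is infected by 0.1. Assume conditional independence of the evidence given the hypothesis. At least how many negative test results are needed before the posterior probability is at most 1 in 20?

2

Prior odds = 0.65/0.35 = 13/7.
Likelihood ratio per negative test result = 0.1.
Target odds: 0.05 ÷ 0.95 = 1/19.
Require 0.1ⁿ ≤ 1/19 ÷ (13/7) = 7/247.
0.1¹ = 0.1 is still above 7/247 but 0.1² = 0.01 is at or below it, so n = 2.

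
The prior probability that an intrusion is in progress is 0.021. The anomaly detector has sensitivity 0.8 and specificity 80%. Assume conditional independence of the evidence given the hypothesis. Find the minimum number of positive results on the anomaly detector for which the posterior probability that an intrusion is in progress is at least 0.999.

8

Prior odds = 0.021/0.979 = 21/979.
False-positive rate = 1 − 0.8 = 0.2; likelihood ratio of a positive = 0.8/0.2 = 4.
Target odds: 0.999 ÷ 0.001 = 999.
Require 4ⁿ ≥ 999 ÷ (21/979) = 326007/7.
4⁷ = 16384 falls short of 326007/7 but 4⁸ = 65536 reaches it, so n = 8.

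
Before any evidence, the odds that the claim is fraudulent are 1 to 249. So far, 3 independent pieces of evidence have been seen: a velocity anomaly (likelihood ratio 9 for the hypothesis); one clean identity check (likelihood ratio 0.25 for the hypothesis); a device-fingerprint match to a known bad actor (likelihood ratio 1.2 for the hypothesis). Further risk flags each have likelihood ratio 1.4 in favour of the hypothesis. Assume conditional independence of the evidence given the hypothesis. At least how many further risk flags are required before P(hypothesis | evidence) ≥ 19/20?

23

Prior odds = 1/249.
Combined Bayes factor of the evidence already in hand = 9 × 0.25 × 1.2 = 2.7.
Odds after that evidence = (1/249) × 2.7 = 9/830.
Target odds = 0.95/0.05 = 19.
Need 1.4ⁿ ≥ 19 ÷ (9/830) = 15770/9.
1.4²² ≈1639.9 falls short of 15770/9 but 1.4²³ ≈2295.86 reaches it, so n = 23.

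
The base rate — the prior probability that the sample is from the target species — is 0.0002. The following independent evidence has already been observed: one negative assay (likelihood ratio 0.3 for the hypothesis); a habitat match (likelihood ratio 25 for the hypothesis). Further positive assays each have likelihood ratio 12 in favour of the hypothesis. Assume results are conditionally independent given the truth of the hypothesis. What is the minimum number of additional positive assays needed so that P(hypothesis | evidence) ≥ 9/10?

Prior odds = 0.0002/0.9998 = 1/4999.
Combined Bayes factor of the evidence already in hand = 0.3 × 25 = 7.5.
Odds after that evidence = (1/4999) × 7.5 = 15/9998.
Target odds = 0.9/0.1 = 9.
Need 12ⁿ ≥ 9 ÷ (15/9998) = 5998.8.
12³ = 1728 falls short of 5998.8 but 12⁴ = 20736 reaches it, so n = 4.

4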